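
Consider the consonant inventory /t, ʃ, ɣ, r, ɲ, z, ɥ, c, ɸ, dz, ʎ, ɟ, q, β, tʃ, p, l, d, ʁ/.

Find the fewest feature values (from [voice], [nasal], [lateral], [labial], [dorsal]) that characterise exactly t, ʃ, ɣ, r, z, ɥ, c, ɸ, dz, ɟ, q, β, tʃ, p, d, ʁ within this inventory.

The class [-nasal], [-lateral] has exactly /t, ʃ, ɣ, r, z, ɥ, c, ɸ, dz, ɟ, q, β, tʃ, p, d, ʁ/ as its extension in this inventory. No smaller conjunction from the listed features achieves this: [-lateral] alone would also admit /ɲ/; [-nasal] alone would also admit /ʎ, l/; and checking the remaining single features turns up none with this extension.

[-nasal, -lateral]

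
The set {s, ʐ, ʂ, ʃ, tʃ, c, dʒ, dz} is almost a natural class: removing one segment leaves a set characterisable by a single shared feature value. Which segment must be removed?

c

/ʃ, dʒ, dz, tʃ, ʐ, s, ʂ/ are all [+strident], but /c/ (voiceless palatal stop) is [−strident]. No other single segment can be removed to leave a set sharing one feature value that the removed segment lacks, so /c/ is the odd one out.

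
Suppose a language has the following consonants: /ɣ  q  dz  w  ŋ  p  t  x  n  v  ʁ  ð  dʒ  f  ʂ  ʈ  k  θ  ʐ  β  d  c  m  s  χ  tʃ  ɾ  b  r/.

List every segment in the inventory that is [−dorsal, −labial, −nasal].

dz, t, ð, dʒ, ʂ, ʈ, θ, ʐ, d, s, tʃ, ɾ, r

First, the [−dorsal] segments are /dz, p, t, n, v, ð, dʒ, f, ʂ, ʈ, θ, ʐ, β, d, m, s, tʃ, ɾ, b, r/.
Among these, [−labial] gives /dz, t, n, ð, dʒ, ʂ, ʈ, θ, ʐ, d, s, tʃ, ɾ, r/.
Of those, [−nasal] leaves /dz, t, ð, dʒ, ʂ, ʈ, θ, ʐ, d, s, tʃ, ɾ, r/.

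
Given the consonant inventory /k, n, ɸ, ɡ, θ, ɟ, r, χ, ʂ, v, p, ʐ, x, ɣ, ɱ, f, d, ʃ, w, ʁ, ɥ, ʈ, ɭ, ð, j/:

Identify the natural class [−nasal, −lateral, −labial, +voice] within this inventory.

Checking each segment against [−nasal], [−lateral], [−labial], [+voice]: /ɡ/ (voiced velar stop), /ɟ/ (voiced palatal stop), /r/ (alveolar trill), /ʐ/ (voiced retroflex fricative), /ɣ/ (voiced velar fricative), /d/ (voiced alveolar stop), among others, satisfy every feature; every other segment in the inventory fails at least one.

ɡ, ɟ, r, ʐ, ɣ, d, ʁ, ð, j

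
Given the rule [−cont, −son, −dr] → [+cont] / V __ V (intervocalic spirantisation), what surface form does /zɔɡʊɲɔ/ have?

Only /ɡ/ occurs between two vowels (/ɔ/ __ /ʊ/) and matches the structural description. It is a voiced velar stop, so [−cont, −son, −dr] holds; changing it to [+continuant] with all other features held fixed yields /ɣ/ (voiced velar fricative). No other segment meets both the structural description and the environment, so the output is [zɔɣʊɲɔ].

[zɔɣʊɲɔ]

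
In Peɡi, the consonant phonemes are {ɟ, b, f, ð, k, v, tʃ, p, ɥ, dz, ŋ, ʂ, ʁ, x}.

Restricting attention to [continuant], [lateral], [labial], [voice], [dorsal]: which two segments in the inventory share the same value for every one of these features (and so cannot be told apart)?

On the given features, /ɟ/ and /ŋ/ have an identical profile: [-continuant], [-lateral], [-labial], [+voice], [+dorsal]. No other two segments in the inventory coincide on all 5 features. (They do differ in [sonorant], [nasal] and [back], which are not among the given features.)

ɟ, ŋ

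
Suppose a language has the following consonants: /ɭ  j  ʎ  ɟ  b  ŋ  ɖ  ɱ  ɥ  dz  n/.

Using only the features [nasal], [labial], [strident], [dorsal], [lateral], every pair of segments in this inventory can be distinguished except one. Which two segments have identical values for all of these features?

/j/ (palatal glide) and /ɟ/ (voiced palatal stop) are both [−nasal], [−labial], [−strident], [+dorsal], [−lateral], so none of the listed features separates them. (They do differ in [sonorant] and [continuant], which are not among the given features.) Every other pair in the inventory differs on at least one listed feature.

j, ɟ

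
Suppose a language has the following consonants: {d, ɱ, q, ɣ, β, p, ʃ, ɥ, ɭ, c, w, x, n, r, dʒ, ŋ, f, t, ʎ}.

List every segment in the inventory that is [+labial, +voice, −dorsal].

ɱ, β

Eliminate segments failing any feature: /d, q, ɣ, ʃ, ɭ, c, x, n, r, dʒ, ŋ, t, ʎ/ are [−labial]; /p, f/ are [−voice]; /ɥ, w/ are [+dorsal]. The remaining /ɱ, β/ satisfy [+labial], [+voice], [−dorsal].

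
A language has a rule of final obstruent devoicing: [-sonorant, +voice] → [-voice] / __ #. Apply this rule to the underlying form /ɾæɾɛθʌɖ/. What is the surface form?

/ɖ/ satisfies [-sonorant, +voice] and sits in __ #. The [-voice] counterpart of the voiced retroflex stop is /ʈ/. Other segments in /ɾæɾɛθʌɖ/ either fail the structural description or are not in the environment, so the surface form is [ɾæɾɛθʌʈ].

[ɾæɾɛθʌʈ]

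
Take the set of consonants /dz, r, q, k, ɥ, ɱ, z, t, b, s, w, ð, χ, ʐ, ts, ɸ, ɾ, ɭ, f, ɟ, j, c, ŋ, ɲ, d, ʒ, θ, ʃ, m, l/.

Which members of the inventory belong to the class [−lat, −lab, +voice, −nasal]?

Eliminate segments failing any feature: /q, k, t, s, χ, ts, c, θ, ʃ/ are [−voice]; /ɥ, ɱ, b, w, ɸ, f, m/ are [+labial]; /ɭ, l/ are [+lateral]; /ŋ, ɲ/ are [+nasal]. The remaining /dz, r, z, ð, ʐ, ɾ, ɟ, j, d, ʒ/ satisfy [−lateral], [−labial], [+voice], [−nasal].

dz, r, z, ð, ʐ, ɾ, ɟ, j, d, ʒ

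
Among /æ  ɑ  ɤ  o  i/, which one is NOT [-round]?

/o/ is the mid back rounded tense vowel, which is [+round]; the rest — /i, ɤ, æ, ɑ/ — are [-round].

o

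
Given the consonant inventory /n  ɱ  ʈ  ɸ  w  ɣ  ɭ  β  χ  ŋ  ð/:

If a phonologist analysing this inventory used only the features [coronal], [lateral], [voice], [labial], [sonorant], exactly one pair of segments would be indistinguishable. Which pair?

On the given features, /ɱ/ and /w/ have an identical profile: [-coronal], [-lateral], [+voice], [+labial], [+sonorant]. No other two segments in the inventory coincide on all 5 features. (They do differ in [nasal], [continuant], [round] and [dorsal], which are not among the given features.)

ɱ, w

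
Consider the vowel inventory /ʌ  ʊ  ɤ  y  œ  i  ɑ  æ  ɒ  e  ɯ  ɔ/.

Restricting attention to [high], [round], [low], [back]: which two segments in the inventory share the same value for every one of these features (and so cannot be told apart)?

ɤ, ʌ

Both /ɤ/ and /ʌ/ are [-high], [-round], [-low], [+back]. Since the list omits [tense] — which does distinguish the mid back unrounded tense vowel from the mid back unrounded lax vowel — this pair collapses; all other pairs remain distinct.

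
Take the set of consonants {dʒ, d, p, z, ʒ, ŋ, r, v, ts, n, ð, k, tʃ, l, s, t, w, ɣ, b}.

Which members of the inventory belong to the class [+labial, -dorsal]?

p, v, b

First, the [+labial] segments are /p, v, w, b/.
Within that set, [-dorsal] leaves /p, v, b/.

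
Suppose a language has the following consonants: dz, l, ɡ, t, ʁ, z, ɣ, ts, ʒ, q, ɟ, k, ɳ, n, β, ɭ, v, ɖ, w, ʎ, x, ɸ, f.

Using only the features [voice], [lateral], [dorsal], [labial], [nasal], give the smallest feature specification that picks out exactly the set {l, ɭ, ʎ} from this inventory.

Every target segment is [+lateral] and no other inventory member is, so one feature is enough.

[+lateral]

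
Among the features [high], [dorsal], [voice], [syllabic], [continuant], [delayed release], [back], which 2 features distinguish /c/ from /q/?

[high], [back]

/c/ is the voiceless palatal stop and /q/ is the voiceless uvular stop. Both are [+dorsal], [−voice], [−syllabic], [−continuant], [−delayed release]. /c/ is [+high] while /q/ is [−high]; /c/ is [−back] while /q/ is [+back], so the distinguishing features are [high], [back].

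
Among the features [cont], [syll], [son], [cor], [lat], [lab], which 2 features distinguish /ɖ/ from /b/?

[labial], [coronal]

/ɖ/ is the voiced retroflex stop and /b/ is the voiced bilabial stop. Both are [-continuant], [-syllabic], [-sonorant], [-lateral]. /ɖ/ is [-labial] while /b/ is [+labial]; /ɖ/ is [+coronal] while /b/ is [-coronal], so the distinguishing features are [labial], [coronal].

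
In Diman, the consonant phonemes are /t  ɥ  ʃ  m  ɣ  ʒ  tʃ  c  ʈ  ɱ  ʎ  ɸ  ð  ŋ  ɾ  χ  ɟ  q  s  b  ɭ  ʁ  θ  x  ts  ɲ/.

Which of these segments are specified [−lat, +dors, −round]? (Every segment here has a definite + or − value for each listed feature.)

ɣ, c, ŋ, χ, ɟ, q, ʁ, x, ɲ

Among the inventory, the [−lateral] segments are /t, ɥ, ʃ, m, ɣ, ʒ, tʃ, c, ʈ, ɱ, ɸ, ð, ŋ, ɾ, χ, ɟ, q, s, b, ʁ, θ, x, ts, ɲ/.
Among these, [+dorsal] gives /ɥ, ɣ, c, ŋ, χ, ɟ, q, ʁ, x, ɲ/.
Of those, [−round] leaves /ɣ, c, ŋ, χ, ɟ, q, ʁ, x, ɲ/.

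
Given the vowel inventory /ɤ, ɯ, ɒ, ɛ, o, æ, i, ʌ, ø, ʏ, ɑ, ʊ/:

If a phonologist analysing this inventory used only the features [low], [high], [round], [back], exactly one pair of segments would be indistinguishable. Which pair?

ɤ, ʌ

/ɤ/ (mid back unrounded tense vowel) and /ʌ/ (mid back unrounded lax vowel) are both [−low], [−high], [−round], [+back], so none of the listed features separates them. (They do differ in [tense], which is not among the given features.) Every other pair in the inventory differs on at least one listed feature.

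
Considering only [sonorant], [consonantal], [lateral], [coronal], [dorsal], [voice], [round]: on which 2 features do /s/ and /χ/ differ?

The two segments share [−sonorant], [+consonantal], [−lateral], [−voice], [−round]. The only features from the list on which they differ: /s/ is [+coronal] while /χ/ is [−coronal]; /s/ is [−dorsal] while /χ/ is [+dorsal].

[coronal], [dorsal]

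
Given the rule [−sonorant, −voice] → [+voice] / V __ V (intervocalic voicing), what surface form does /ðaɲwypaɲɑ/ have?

The only segment in the rule's environment that also matches [−sonorant, −voice] is /p/. Applying [+voice] turns the voiceless bilabial stop into /b/ (voiced bilabial stop), giving [ðaɲwybaɲɑ].

[ðaɲwybaɲɑ]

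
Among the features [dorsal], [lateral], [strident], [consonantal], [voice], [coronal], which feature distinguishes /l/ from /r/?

/l/ is the alveolar lateral approximant and /r/ is the alveolar trill. Both are [−dorsal], [−strident], [+consonantal], [+voice], [+coronal]. /l/ is [+lateral] while /r/ is [−lateral], so the distinguishing feature is [lateral].

[lateral]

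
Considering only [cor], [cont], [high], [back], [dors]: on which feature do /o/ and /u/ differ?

[high]

/o/ (mid back rounded tense vowel) and /u/ (high back rounded tense vowel) agree on [−coronal], [+continuant], [+back], [+dorsal]. They differ on [high] (/o/ [−], /u/ [+]).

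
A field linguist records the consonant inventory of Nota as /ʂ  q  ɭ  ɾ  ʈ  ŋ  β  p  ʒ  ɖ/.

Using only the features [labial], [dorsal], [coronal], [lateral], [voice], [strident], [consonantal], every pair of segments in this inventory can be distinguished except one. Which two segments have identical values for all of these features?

/ɖ/ (voiced retroflex stop) and /ɾ/ (alveolar tap) are both [-labial], [-dorsal], [+coronal], [-lateral], [+voice], [-strident], [+consonantal], so none of the listed features separates them. (They do differ in [sonorant] and [anterior], which are not among the given features.) Every other pair in the inventory differs on at least one listed feature.

ɖ, ɾ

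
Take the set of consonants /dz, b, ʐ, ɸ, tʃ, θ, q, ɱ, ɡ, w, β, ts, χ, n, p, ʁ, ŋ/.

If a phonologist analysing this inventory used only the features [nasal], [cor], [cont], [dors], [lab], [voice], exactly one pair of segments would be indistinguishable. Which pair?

ts, tʃ

Both /ts/ and /tʃ/ are [−nasal], [+coronal], [−continuant], [−dorsal], [−labial], [−voice]. Since the list omits [anterior] and [distributed] — which do distinguish the voiceless alveolar affricate from the voiceless postalveolar affricate — this pair collapses; all other pairs remain distinct.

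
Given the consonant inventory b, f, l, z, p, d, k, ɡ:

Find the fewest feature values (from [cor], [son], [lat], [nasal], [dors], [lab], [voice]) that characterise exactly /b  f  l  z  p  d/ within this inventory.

/b, f, l, z, p, d/ are exactly the [−dorsal] segments in the inventory, so a single feature suffices.

[−dors]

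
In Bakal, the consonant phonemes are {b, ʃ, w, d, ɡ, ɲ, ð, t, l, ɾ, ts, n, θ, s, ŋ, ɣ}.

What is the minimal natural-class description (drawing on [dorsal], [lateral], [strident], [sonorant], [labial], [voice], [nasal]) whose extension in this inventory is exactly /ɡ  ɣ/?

[−sonorant, +dorsal]

Every target segment is [−sonorant], [+dorsal]; each remaining inventory member fails at least one of these. Each conjunct is needed — [+dorsal] alone would also admit /w, ɲ, ŋ/; [−sonorant] alone would also admit /b, ʃ, d, ð, …/ — and no other single listed feature has exactly this extension, so two is the minimum.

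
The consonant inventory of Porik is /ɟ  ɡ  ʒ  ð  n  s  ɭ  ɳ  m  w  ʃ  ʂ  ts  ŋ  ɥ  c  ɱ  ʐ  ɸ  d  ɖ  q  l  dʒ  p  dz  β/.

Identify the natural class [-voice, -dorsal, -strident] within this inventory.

First, the [-voice] segments are /s, ʃ, ʂ, ts, c, ɸ, q, p/.
Of those, [-dorsal] gives /s, ʃ, ʂ, ts, ɸ, p/.
Of those, [-strident] leaves /ɸ, p/.

ɸ, p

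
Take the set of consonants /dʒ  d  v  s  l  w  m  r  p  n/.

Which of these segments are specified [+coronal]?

The feature [coronal] marks segments articulated with the tongue front (tip or blade). In this inventory /dʒ, d, s, l, r, n/ have that property, so they are [+coronal]; /v, w, m, p/ are [-coronal].

dʒ, d, s, l, r, n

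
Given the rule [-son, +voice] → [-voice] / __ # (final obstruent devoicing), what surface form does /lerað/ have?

[leraθ]

Only the final segment /ð/ is both word-final and matches the structural description. It is a voiced dental fricative, so [-son, +voice] holds; changing it to [-voice] with all other features held fixed yields /θ/ (voiceless dental fricative). No other segment meets both the structural description and the environment, so the output is [leraθ].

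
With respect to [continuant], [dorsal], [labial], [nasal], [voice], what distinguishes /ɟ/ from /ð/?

[continuant], [dorsal]

/ɟ/ is the voiced palatal stop and /ð/ is the voiced dental fricative. Both are [−labial], [−nasal], [+voice]. /ɟ/ is [−continuant] while /ð/ is [+continuant]; /ɟ/ is [+dorsal] while /ð/ is [−dorsal], so the distinguishing features are [continuant], [dorsal].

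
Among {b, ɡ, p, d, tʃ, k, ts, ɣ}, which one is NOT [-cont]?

/p, b, d, ɡ, k, ts, tʃ/ are all [-continuant]; /ɣ/ (voiced velar fricative) is [+continuant].

ɣ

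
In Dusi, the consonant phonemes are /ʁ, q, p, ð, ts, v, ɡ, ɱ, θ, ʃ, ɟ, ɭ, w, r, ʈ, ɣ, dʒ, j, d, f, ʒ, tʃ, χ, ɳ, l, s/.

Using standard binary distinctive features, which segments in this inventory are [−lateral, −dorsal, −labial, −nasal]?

Eliminate segments failing any feature: /ʁ, q, ɡ, ɟ, w, ɣ, j, χ/ are [+dorsal]; /p, v, ɱ, f/ are [+labial]; /ɭ, l/ are [+lateral]; /ɳ/ is [+nasal]. The remaining /ð, ts, θ, ʃ, r, ʈ, dʒ, d, ʒ, tʃ, s/ satisfy [−lateral], [−dorsal], [−labial], [−nasal].

ð, ts, θ, ʃ, r, ʈ, dʒ, d, ʒ, tʃ, s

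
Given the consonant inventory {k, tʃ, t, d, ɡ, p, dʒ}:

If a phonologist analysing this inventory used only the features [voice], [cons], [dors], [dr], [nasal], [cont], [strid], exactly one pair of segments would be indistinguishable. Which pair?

p, t

Both /p/ and /t/ are [-voice], [+consonantal], [-dorsal], [-delayed release], [-nasal], [-continuant], [-strident]. Since the list omits [labial] and [coronal] — which do distinguish the voiceless bilabial stop from the voiceless alveolar stop — this pair collapses; all other pairs remain distinct.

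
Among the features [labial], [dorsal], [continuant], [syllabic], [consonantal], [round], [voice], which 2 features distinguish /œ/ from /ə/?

The two segments share [+dorsal], [+continuant], [+syllabic], [−consonantal], [+voice]. The only features from the list on which they differ: /œ/ is [+labial] while /ə/ is [−labial]; /œ/ is [+round] while /ə/ is [−round].

[labial], [round]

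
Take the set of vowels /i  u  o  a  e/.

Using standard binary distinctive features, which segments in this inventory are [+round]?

u, o

The [+round] segments here are /u, o/; the remaining /i, a, e/ are [-round].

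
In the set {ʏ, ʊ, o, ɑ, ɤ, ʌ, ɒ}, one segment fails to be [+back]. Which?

/ɤ, ɑ, ɒ, ʊ, o, ʌ/ are all [+back]; /ʏ/ (high front rounded lax vowel) is [-back].

ʏ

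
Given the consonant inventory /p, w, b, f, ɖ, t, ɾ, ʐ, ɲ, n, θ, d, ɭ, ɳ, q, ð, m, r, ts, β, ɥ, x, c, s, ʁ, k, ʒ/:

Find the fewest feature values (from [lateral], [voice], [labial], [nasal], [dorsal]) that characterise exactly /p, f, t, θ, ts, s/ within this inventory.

[−voice, −dorsal]

The class [−voice], [−dorsal] has exactly /p, f, t, θ, ts, s/ as its extension in this inventory. No smaller conjunction from the listed features achieves this: [−dorsal] alone would also admit /b, ɖ, ɾ, ʐ, …/; [−voice] alone would also admit /q, x, c, k/; and checking the remaining single features turns up none with this extension.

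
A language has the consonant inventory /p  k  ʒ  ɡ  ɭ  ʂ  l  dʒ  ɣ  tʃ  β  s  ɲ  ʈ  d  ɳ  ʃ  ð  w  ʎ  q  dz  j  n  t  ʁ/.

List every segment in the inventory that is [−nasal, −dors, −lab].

Checking each segment against [−nasal], [−dorsal], [−labial]: /ʒ/ (voiced postalveolar fricative), /ɭ/ (retroflex lateral approximant), /ʂ/ (voiceless retroflex fricative), /l/ (alveolar lateral approximant), /dʒ/ (voiced postalveolar affricate), /tʃ/ (voiceless postalveolar affricate), among others, satisfy every feature; every other segment in the inventory fails at least one.

ʒ, ɭ, ʂ, l, dʒ, tʃ, s, ʈ, d, ʃ, ð, dz, t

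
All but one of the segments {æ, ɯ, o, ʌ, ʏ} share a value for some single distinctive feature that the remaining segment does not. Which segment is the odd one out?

æ

/ʏ, o, ʌ, ɯ/ are all [−low], but /æ/ (low front unrounded vowel) is [+low]. No other single segment can be removed to leave a set sharing one feature value that the removed segment lacks, so /æ/ is the odd one out.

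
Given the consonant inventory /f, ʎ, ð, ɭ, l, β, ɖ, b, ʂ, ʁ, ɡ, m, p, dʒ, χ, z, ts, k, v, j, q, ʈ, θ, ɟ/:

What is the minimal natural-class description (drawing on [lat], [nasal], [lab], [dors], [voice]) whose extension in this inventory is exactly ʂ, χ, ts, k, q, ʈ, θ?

[−voice, −lab]

The class [−voice], [−labial] has exactly /ʂ, χ, ts, k, q, ʈ, θ/ as its extension in this inventory. No smaller conjunction from the listed features achieves this: [−labial] alone would also admit /ʎ, ð, ɭ, l, …/; [−voice] alone would also admit /f, p/; and checking the remaining single features turns up none with this extension.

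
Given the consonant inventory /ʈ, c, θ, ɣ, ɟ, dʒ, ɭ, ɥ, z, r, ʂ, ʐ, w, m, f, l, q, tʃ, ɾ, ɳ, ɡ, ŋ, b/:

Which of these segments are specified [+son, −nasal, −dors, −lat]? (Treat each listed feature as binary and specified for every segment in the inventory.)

Checking each segment against [+sonorant], [−nasal], [−dorsal], [−lateral]: /r/ (alveolar trill), /ɾ/ (alveolar tap) satisfy every feature; every other segment in the inventory fails at least one.

r, ɾ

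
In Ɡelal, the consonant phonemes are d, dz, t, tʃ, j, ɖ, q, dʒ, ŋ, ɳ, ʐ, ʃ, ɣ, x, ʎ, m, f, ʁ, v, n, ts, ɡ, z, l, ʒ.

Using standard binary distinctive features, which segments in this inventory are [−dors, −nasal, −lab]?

Checking each segment against [−dorsal], [−nasal], [−labial]: /d/ (voiced alveolar stop), /dz/ (voiced alveolar affricate), /t/ (voiceless alveolar stop), /tʃ/ (voiceless postalveolar affricate), /ɖ/ (voiced retroflex stop), /dʒ/ (voiced postalveolar affricate), among others, satisfy every feature; every other segment in the inventory fails at least one.

d, dz, t, tʃ, ɖ, dʒ, ʐ, ʃ, ts, z, l, ʒ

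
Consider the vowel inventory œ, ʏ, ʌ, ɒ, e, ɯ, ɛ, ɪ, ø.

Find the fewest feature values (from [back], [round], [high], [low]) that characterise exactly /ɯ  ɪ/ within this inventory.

[+high, -round]

Every target segment is [+high], [-round]; each remaining inventory member fails at least one of these. Each conjunct is needed — [-round] alone would also admit /ʌ, e, ɛ/; [+high] alone would also admit /ʏ/ — and no other single listed feature has exactly this extension, so two is the minimum.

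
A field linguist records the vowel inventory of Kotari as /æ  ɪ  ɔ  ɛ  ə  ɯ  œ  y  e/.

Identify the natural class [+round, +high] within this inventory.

y

Eliminate segments failing any feature: /æ, ɪ, ɛ, ə, ɯ, e/ are [-round]; /ɔ, œ/ are [-high]. The remaining /y/ satisfy [+round], [+high].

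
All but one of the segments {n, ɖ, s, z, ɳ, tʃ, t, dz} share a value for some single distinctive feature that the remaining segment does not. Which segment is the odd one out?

/ɳ, ɖ, n, z, t, dz, s/ are all [-distributed], but /tʃ/ (voiceless postalveolar affricate) is [+distributed]. No other single segment can be removed to leave a set sharing one feature value that the removed segment lacks, so /tʃ/ is the odd one out.

tʃ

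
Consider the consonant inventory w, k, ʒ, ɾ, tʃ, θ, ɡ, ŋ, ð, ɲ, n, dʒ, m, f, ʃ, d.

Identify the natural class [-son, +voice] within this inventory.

ʒ, ɡ, ð, dʒ, d

Checking each segment against [-sonorant], [+voice]: /ʒ/ (voiced postalveolar fricative), /ɡ/ (voiced velar stop), /ð/ (voiced dental fricative), /dʒ/ (voiced postalveolar affricate), /d/ (voiced alveolar stop) satisfy every feature; every other segment in the inventory fails at least one.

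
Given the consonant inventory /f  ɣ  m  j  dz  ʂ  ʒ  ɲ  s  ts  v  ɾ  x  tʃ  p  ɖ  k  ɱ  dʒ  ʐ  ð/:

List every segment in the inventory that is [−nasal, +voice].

Among the inventory, the [−nasal] segments are /f, ɣ, j, dz, ʂ, ʒ, s, ts, v, ɾ, x, tʃ, p, ɖ, k, dʒ, ʐ, ð/.
Intersecting with [+voice] leaves /ɣ, j, dz, ʒ, v, ɾ, ɖ, dʒ, ʐ, ð/.

ɣ, j, dz, ʒ, v, ɾ, ɖ, dʒ, ʐ, ð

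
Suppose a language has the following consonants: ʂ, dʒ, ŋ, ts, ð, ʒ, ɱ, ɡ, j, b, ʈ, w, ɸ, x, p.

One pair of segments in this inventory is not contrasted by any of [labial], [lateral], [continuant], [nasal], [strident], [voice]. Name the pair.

/ð/ (voiced dental fricative) and /j/ (palatal glide) are both [-labial], [-lateral], [+continuant], [-nasal], [-strident], [+voice], so none of the listed features separates them. (They do differ in [sonorant] and [dorsal], which are not among the given features.) Every other pair in the inventory differs on at least one listed feature.

ð, j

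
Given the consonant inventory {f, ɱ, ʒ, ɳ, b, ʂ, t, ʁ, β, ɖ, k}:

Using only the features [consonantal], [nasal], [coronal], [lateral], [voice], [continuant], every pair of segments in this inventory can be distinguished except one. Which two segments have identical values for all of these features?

On the given features, /ʁ/ and /β/ have an identical profile: [+consonantal], [−nasal], [−coronal], [−lateral], [+voice], [+continuant]. No other two segments in the inventory coincide on all 6 features. (They do differ in [labial] and [dorsal], which are not among the given features.)

ʁ, β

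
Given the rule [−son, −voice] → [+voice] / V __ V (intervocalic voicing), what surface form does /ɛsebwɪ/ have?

The only segment in the rule's environment that also matches [−son, −voice] is /s/. Applying [+voice] turns the voiceless alveolar fricative into /z/ (voiced alveolar fricative), giving [ɛzebwɪ].

[ɛzebwɪ]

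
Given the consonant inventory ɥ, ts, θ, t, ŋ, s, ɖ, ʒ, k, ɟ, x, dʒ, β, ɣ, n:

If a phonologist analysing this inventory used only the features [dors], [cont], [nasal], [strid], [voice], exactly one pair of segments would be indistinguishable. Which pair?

On the given features, /ɣ/ and /ɥ/ have an identical profile: [+dorsal], [+continuant], [−nasal], [−strident], [+voice]. No other two segments in the inventory coincide on all 5 features. (They do differ in [sonorant], [labial], [round] and [back], which are not among the given features.)

ɣ, ɥ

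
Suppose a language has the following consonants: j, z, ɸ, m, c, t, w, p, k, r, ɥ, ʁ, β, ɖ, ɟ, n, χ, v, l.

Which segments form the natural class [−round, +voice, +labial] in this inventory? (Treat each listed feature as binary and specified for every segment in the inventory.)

Eliminate segments failing any feature: /j, z, r, ʁ, ɖ, ɟ, n, l/ are [−labial]; /ɸ, c, t, p, k, χ/ are [−voice]; /w, ɥ/ are [+round]. The remaining /m, β, v/ satisfy [−round], [+voice], [+labial].

m, β, v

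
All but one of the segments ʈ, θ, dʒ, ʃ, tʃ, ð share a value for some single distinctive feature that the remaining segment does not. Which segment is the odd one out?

/θ, ð, tʃ, ʃ, dʒ/ are all [+distributed], but /ʈ/ (voiceless retroflex stop) is [-distributed]. No other single segment can be removed to leave a set sharing one feature value that the removed segment lacks, so /ʈ/ is the odd one out.

ʈ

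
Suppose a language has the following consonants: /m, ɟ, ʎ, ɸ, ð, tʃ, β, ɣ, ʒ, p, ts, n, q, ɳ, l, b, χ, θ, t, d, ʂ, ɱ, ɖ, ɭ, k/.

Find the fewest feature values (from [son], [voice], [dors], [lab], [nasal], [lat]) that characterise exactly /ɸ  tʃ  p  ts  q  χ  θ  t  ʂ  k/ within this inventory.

The target set is precisely the extension of [−voice] in this inventory.

[−voice]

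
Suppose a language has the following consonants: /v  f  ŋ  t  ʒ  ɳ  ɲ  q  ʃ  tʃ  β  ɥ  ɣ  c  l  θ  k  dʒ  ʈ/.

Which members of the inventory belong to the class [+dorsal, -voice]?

Eliminate segments failing any feature: /v, f, t, ʒ, ɳ, ʃ, tʃ, β, l, θ, dʒ, ʈ/ are [-dorsal]; /ŋ, ɲ, ɥ, ɣ/ are [+voice]. The remaining /q, c, k/ satisfy [+dorsal], [-voice].

q, c, k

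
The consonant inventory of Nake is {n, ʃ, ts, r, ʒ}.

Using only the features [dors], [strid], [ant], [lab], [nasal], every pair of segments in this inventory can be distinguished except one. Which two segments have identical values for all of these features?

ʃ, ʒ

Both /ʃ/ and /ʒ/ are [-dorsal], [+strident], [-anterior], [-labial], [-nasal]. Since the list omits [voice] — which does distinguish the voiceless postalveolar fricative from the voiced postalveolar fricative — this pair collapses; all other pairs remain distinct.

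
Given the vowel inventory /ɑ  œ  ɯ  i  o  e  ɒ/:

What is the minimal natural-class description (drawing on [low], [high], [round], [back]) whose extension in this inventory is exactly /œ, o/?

The class [−low], [+round] has exactly /œ, o/ as its extension in this inventory. No smaller conjunction from the listed features achieves this: [+round] alone would also admit /ɒ/; [−low] alone would also admit /ɯ, i, e/; and checking the remaining single features turns up none with this extension.

[−low, +round]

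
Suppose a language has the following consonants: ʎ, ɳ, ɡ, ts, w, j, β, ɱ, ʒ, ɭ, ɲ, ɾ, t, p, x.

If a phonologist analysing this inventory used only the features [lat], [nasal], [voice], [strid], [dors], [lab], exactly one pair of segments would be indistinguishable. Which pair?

ɡ, j

On the given features, /ɡ/ and /j/ have an identical profile: [-lateral], [-nasal], [+voice], [-strident], [+dorsal], [-labial]. No other two segments in the inventory coincide on all 6 features. (They do differ in [sonorant], [continuant] and [back], which are not among the given features.)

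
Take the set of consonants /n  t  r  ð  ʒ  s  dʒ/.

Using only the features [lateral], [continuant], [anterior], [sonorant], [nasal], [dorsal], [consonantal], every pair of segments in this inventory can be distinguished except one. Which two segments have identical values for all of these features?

s, ð

On the given features, /s/ and /ð/ have an identical profile: [−lateral], [+continuant], [+anterior], [−sonorant], [−nasal], [−dorsal], [+consonantal]. No other two segments in the inventory coincide on all 7 features. (They do differ in [voice], [strident] and [distributed], which are not among the given features.)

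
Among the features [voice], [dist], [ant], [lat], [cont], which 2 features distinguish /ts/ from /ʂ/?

[continuant], [anterior]

/ts/ (voiceless alveolar affricate) and /ʂ/ (voiceless retroflex fricative) agree on [−voice], [−distributed], [−lateral]. They differ on [continuant] (/ts/ [−], /ʂ/ [+]), [anterior] (/ts/ [+], /ʂ/ [−]).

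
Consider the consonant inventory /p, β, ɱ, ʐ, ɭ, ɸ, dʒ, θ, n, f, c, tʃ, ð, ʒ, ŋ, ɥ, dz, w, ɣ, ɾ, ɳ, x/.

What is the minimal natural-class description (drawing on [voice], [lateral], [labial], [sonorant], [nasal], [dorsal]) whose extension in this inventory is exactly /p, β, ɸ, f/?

[−sonorant, +labial]

/p, β, ɸ, f/ are all [−sonorant], [+labial], and no other segment in the inventory matches both values. Dropping any one of them over-generates: [+labial] alone would also admit /ɱ, ɥ, w/; [−sonorant] alone would also admit /ʐ, dʒ, θ, c, …/. No other single listed feature picks out exactly this set either, so fewer than two features will not do.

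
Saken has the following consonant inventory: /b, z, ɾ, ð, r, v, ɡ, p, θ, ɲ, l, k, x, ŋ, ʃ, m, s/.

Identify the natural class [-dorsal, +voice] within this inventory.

b, z, ɾ, ð, r, v, l, m

Among the inventory, the [-dorsal] segments are /b, z, ɾ, ð, r, v, p, θ, l, ʃ, m, s/.
Among these, [+voice] leaves /b, z, ɾ, ð, r, v, l, m/.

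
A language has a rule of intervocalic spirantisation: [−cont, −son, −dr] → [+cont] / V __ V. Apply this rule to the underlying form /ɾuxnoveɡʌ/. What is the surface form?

Only /ɡ/ occurs between two vowels (/e/ __ /ʌ/) and matches the structural description. It is a voiced velar stop, so [−cont, −son, −dr] holds; changing it to [+continuant] with all other features held fixed yields /ɣ/ (voiced velar fricative). No other segment meets both the structural description and the environment, so the output is [ɾuxnoveɣʌ].

[ɾuxnoveɣʌ]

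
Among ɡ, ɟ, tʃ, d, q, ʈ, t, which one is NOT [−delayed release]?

tʃ

Every segment except /tʃ/ is [−delayed release]. /tʃ/ (voiceless postalveolar affricate) is [+delayed release], so it is the exception.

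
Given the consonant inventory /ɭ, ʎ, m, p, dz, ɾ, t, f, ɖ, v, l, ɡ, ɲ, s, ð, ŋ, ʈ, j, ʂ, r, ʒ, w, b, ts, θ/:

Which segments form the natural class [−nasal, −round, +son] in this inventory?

Checking each segment against [−nasal], [−round], [+sonorant]: /ɭ/ (retroflex lateral approximant), /ʎ/ (palatal lateral approximant), /ɾ/ (alveolar tap), /l/ (alveolar lateral approximant), /j/ (palatal glide), /r/ (alveolar trill) satisfy every feature; every other segment in the inventory fails at least one.

ɭ, ʎ, ɾ, l, j, r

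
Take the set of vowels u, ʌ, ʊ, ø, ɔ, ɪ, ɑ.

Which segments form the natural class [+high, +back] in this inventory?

Checking each segment against [+high], [+back]: /u/ (high back rounded tense vowel), /ʊ/ (high back rounded lax vowel) satisfy every feature; every other segment in the inventory fails at least one.

u, ʊ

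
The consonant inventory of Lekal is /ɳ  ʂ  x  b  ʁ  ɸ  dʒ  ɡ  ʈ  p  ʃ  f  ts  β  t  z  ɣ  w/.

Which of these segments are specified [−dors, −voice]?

Eliminate segments failing any feature: /ɳ, b, dʒ, β, z/ are [+voice]; /x, ʁ, ɡ, ɣ, w/ are [+dorsal]. The remaining /ʂ, ɸ, ʈ, p, ʃ, f, ts, t/ satisfy [−dorsal], [−voice].

ʂ, ɸ, ʈ, p, ʃ, f, ts, t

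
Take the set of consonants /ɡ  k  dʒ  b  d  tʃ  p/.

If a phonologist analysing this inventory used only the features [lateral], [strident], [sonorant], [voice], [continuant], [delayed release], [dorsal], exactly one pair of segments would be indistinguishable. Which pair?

/b/ (voiced bilabial stop) and /d/ (voiced alveolar stop) are both [−lateral], [−strident], [−sonorant], [+voice], [−continuant], [−delayed release], [−dorsal], so none of the listed features separates them. (They do differ in [labial] and [coronal], which are not among the given features.) Every other pair in the inventory differs on at least one listed feature.

b, d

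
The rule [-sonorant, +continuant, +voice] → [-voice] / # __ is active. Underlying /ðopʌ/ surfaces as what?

/ð/ satisfies [-sonorant, +continuant, +voice] and sits in # __. The [-voice] counterpart of the voiced dental fricative is /θ/. Other segments in /ðopʌ/ either fail the structural description or are not in the environment, so the surface form is [θopʌ].

[θopʌ]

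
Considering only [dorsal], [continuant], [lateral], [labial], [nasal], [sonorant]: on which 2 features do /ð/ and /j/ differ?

[sonorant], [dorsal]

/ð/ (voiced dental fricative) and /j/ (palatal glide) agree on [+continuant], [−lateral], [−labial], [−nasal]. They differ on [sonorant] (/ð/ [−], /j/ [+]), [dorsal] (/ð/ [−], /j/ [+]).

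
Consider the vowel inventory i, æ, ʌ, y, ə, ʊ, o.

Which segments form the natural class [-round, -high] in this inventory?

æ, ʌ, ə

Checking each segment against [-round], [-high]: /æ/ (low front unrounded vowel), /ʌ/ (mid back unrounded lax vowel), /ə/ (mid central vowel (schwa)) satisfy every feature; every other segment in the inventory fails at least one.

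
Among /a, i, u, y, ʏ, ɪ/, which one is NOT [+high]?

/a/ is the low unrounded vowel, which is [-high]; the rest — /ɪ, ʏ, y, u, i/ — are [+high].

a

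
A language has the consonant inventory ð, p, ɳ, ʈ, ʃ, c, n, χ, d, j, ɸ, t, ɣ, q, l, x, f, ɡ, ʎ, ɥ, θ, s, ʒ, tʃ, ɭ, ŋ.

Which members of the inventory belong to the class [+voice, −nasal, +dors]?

j, ɣ, ɡ, ʎ, ɥ

Checking each segment against [+voice], [−nasal], [+dorsal]: /j/ (palatal glide), /ɣ/ (voiced velar fricative), /ɡ/ (voiced velar stop), /ʎ/ (palatal lateral approximant), /ɥ/ (labial-palatal glide) satisfy every feature; every other segment in the inventory fails at least one.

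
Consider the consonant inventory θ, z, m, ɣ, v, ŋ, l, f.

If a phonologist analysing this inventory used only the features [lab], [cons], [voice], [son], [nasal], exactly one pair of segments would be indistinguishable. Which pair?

On the given features, /z/ and /ɣ/ have an identical profile: [-labial], [+consonantal], [+voice], [-sonorant], [-nasal]. No other two segments in the inventory coincide on all 5 features. (They do differ in [strident], [coronal] and [dorsal], which are not among the given features.)

z, ɣ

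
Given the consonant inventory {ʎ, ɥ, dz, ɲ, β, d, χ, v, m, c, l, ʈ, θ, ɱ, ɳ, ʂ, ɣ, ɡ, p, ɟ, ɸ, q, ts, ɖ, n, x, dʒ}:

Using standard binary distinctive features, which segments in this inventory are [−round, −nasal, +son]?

ʎ, l

Checking each segment against [−round], [−nasal], [+sonorant]: /ʎ/ (palatal lateral approximant), /l/ (alveolar lateral approximant) satisfy every feature; every other segment in the inventory fails at least one.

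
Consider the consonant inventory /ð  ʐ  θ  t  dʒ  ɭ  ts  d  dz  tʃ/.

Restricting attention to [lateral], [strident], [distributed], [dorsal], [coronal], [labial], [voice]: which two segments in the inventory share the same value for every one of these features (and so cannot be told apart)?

On the given features, /ʐ/ and /dz/ have an identical profile: [−lateral], [+strident], [−distributed], [−dorsal], [+coronal], [−labial], [+voice]. No other two segments in the inventory coincide on all 7 features. (They do differ in [continuant] and [anterior], which are not among the given features.)

ʐ, dz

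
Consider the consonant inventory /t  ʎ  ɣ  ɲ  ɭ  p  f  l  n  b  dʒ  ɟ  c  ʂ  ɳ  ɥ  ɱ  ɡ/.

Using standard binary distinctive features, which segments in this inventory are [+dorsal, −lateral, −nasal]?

ɣ, ɟ, c, ɥ, ɡ

Checking each segment against [+dorsal], [−lateral], [−nasal]: /ɣ/ (voiced velar fricative), /ɟ/ (voiced palatal stop), /c/ (voiceless palatal stop), /ɥ/ (labial-palatal glide), /ɡ/ (voiced velar stop) satisfy every feature; every other segment in the inventory fails at least one.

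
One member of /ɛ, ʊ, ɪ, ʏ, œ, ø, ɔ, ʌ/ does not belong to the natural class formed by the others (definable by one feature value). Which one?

/ɔ, œ, ɪ, ɛ, ʌ, ʏ, ʊ/ are all [−tense], but /ø/ (mid front rounded tense vowel) is [+tense]. No other single segment can be removed to leave a set sharing one feature value that the removed segment lacks, so /ø/ is the odd one out.

ø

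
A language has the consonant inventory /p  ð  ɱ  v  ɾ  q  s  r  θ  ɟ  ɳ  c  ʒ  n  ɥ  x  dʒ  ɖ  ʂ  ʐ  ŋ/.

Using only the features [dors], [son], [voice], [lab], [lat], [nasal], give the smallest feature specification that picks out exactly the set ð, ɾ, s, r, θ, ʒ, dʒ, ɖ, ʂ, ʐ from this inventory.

Every target segment is [−nasal], [−labial], [−dorsal]; each remaining inventory member fails at least one of these. Each conjunct is needed — [−labial, −dorsal] alone would also admit /ɳ, n/; [−nasal, −dorsal] alone would also admit /p, v/; [−nasal, −labial] alone would also admit /q, ɟ, c, x/ — and no other combination of two listed features has exactly this extension, so three is the minimum.

[−nasal, −lab, −dors]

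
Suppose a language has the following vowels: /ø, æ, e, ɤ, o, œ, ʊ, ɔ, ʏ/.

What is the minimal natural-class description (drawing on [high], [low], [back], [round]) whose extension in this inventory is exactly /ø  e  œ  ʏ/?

[−low, −back]

The class [−low], [−back] has exactly /ø, e, œ, ʏ/ as its extension in this inventory. No smaller conjunction from the listed features achieves this: [−back] alone would also admit /æ/; [−low] alone would also admit /ɤ, o, ʊ, ɔ/; and checking the remaining single features turns up none with this extension.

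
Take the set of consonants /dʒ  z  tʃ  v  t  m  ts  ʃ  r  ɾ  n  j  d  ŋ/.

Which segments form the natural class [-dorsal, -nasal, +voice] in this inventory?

Eliminate segments failing any feature: /tʃ, t, ts, ʃ/ are [-voice]; /m, n/ are [+nasal]; /j, ŋ/ are [+dorsal]. The remaining /dʒ, z, v, r, ɾ, d/ satisfy [-dorsal], [-nasal], [+voice].

dʒ, z, v, r, ɾ, d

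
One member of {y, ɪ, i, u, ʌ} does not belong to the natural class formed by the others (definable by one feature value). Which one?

ʌ

The remaining segments after removing /ʌ/ share [+high]; /ʌ/ (mid back unrounded lax vowel) is [-high]. For every other candidate removal, the leftover set fails to share any single feature value that the removed segment lacks.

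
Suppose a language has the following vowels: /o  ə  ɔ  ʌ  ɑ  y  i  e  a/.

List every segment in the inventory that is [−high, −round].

Checking each segment against [−high], [−round]: /ə/ (mid central vowel (schwa)), /ʌ/ (mid back unrounded lax vowel), /ɑ/ (low back unrounded vowel), /e/ (mid front unrounded tense vowel), /a/ (low unrounded vowel) satisfy every feature; every other segment in the inventory fails at least one.

ə, ʌ, ɑ, e, a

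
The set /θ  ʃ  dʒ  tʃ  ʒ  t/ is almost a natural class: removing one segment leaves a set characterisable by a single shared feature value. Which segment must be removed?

t

The remaining segments after removing /t/ share [+distributed]; /t/ (voiceless alveolar stop) is [−distributed]. For every other candidate removal, the leftover set fails to share any single feature value that the removed segment lacks.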